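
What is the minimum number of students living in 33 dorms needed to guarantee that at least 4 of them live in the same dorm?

100

There are 33 dorms acting as pigeonholes.
With 33 × 3 = 99 students we could place exactly 3 in each, with no class reaching 4.
One more forces some class to hold 4, so 99 + 1 = 100.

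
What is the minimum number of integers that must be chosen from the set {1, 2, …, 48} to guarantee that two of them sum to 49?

25

Partition {1, …, 48} into 24 pairs: {1,48}, {2,47}, …, {24,25}.
Choosing 24 integers — say the integers 1 through 24 — takes one from each pair and avoids the property.
Choosing 25 forces two into the same pair by pigeonhole, and those sum to 49. So 25.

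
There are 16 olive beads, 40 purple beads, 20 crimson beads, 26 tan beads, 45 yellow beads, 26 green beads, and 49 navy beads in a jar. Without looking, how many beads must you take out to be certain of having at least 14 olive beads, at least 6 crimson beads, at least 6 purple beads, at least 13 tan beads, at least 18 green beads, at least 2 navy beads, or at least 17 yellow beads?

70

The worst case stops just short of every target: 13 olive, 5 purple, 5 crimson, 12 tan, 16 yellow, 17 green, 1 navy — 13 + 5 + 5 + 12 + 16 + 17 + 1 = 69 beads.
One more bead must push some color to its target, so 69 + 1 = 70.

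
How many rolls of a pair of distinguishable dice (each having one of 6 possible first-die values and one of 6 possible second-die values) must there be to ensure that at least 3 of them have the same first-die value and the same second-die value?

73

There are 6 × 6 = 36 (first-die value, second-die value) combinations acting as pigeonholes.
With 36 × 2 = 72 rolls of a pair of distinguishable dice we could place exactly 2 in each, with no (first-die value, second-die value) pair reaching 3.
One more forces some (first-die value, second-die value) pair to hold 3, so 72 + 1 = 73.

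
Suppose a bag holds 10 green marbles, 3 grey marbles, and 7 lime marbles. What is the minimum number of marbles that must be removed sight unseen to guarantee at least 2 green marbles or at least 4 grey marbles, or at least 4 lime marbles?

8

The worst case stops just short of every target: 1 green, 3 grey, 3 lime — 1 + 3 + 3 = 7 marbles.
One more marble must push some color to its target, so 7 + 1 = 8.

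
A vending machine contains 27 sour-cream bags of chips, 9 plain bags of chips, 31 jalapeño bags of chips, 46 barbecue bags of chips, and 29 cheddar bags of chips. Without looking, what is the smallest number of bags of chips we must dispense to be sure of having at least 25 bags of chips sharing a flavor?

In the worst case we take at most 24 of each flavor, but all 9 plain (fewer than 24), giving 24 + 9 + 24 + 24 + 24 = 105.
One more bag of chips then forces some flavor to 25, so 105 + 1 = 106.

106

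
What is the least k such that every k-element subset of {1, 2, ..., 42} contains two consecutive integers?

Partition {1, …, 42} into 21 pairs: {1,2}, {3,4}, …, {41,42}.
Choosing 21 integers — say the 21 even numbers 2, 4, …, 42 — takes one from each pair and avoids the property.
Choosing 22 forces two into the same pair by pigeonhole, and those are consecutive. So 22.

22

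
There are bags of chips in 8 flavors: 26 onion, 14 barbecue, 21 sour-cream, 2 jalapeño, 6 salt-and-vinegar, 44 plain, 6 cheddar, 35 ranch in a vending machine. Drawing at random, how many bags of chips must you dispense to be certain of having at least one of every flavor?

153

The hardest flavor to obtain is jalapeño: we could draw every other bag of chips first — 154 − 2 = 152 bags of chips — without a single jalapeño one.
The next draw must be jalapeño, so 152 + 1 = 153.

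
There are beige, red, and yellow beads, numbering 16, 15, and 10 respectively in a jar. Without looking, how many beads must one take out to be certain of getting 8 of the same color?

22

The worst case takes 7 beads of each color without reaching 8 of any: 3 × 7 = 21.
The next bead must bring some color to 8, so 21 + 1 = 22.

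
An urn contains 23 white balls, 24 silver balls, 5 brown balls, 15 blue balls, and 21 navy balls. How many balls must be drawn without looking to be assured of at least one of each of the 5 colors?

84

The hardest color to obtain is brown: we could draw every other ball first — 88 − 5 = 83 balls — without a single brown one.
The next draw must be brown, so 83 + 1 = 84.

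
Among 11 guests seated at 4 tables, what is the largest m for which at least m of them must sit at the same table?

3

The 11 guests fall into 4 tables.
If each of the 4 tables held at most 2, the total would be at most 4 × 2 = 8 < 11, a contradiction.
So at least one holds ⌈11/4⌉ = 3.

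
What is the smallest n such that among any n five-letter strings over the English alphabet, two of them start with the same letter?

27

There are 26 possible first letters acting as pigeonholes.
With 26 five-letter strings over the English alphabet we could place one in each, avoiding any repeat.
One more forces some class to hold 2, so 26 + 1 = 27.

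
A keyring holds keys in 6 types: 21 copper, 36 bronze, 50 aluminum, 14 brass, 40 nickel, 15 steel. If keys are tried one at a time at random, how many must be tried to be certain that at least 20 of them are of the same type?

106

In the worst case we take at most 19 of each type, but all 14 brass and all 15 steel (fewer than 19), giving 19 + 19 + 19 + 14 + 19 + 15 = 105.
One more key then forces some type to 20, so 105 + 1 = 106.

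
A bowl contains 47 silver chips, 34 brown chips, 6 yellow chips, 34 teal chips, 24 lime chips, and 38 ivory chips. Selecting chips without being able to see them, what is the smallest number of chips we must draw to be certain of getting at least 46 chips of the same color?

In the worst case we take at most 45 of each color, but all 34 brown, all 6 yellow, all 34 teal, all 24 lime, and all 38 ivory (fewer than 45), giving 45 + 34 + 6 + 34 + 24 + 38 = 181.
One more chip then forces some color to 46, so 181 + 1 = 182.

182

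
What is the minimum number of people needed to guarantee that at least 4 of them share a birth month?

37

There are 12 months of the year acting as pigeonholes.
With 12 × 3 = 36 people we could place exactly 3 in each, with no class reaching 4.
One more forces some class to hold 4, so 36 + 1 = 37.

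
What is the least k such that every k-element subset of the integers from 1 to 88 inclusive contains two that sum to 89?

Partition {1, …, 88} into 44 pairs: {1,88}, {2,87}, …, {44,45}.
Choosing 44 integers — say the integers 1 through 44 — takes one from each pair and avoids the property.
Choosing 45 forces two into the same pair by pigeonhole, and those sum to 89. So 45.

45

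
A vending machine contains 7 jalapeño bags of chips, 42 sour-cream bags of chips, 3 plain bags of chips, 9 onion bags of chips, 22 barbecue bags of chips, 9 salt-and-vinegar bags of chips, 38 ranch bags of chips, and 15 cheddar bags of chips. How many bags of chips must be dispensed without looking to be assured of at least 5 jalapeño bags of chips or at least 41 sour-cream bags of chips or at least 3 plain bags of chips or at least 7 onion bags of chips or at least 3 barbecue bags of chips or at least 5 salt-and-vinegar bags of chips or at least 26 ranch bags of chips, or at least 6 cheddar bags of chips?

89

Each of the 8 flavors has its own threshold; avoid all of them simultaneously.
The worst case stops just short of every target: 4 jalapeño, 40 sour-cream, 2 plain, 6 onion, 2 barbecue, 4 salt-and-vinegar, 25 ranch, 5 cheddar — 4 + 40 + 2 + 6 + 2 + 4 + 25 + 5 = 88 bags of chips.
One more bag of chips must push some flavor to its target, so 88 + 1 = 89.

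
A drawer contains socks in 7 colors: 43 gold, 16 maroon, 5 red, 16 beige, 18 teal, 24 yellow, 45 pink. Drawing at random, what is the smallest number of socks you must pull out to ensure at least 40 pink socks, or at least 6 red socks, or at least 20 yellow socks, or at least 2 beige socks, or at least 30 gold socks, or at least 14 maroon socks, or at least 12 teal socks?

Each of the 7 colors has its own threshold; avoid all of them simultaneously.
The worst case stops just short of every target: 29 gold, 13 maroon, 5 red, 1 beige, 11 teal, 19 yellow, 39 pink — 29 + 13 + 5 + 1 + 11 + 19 + 39 = 117 socks.
One more sock must push some color to its target, so 117 + 1 = 118.

118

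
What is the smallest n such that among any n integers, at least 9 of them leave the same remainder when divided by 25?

201

There are 25 residue classes modulo 25 acting as pigeonholes.
With 25 × 8 = 200 integers we could place exactly 8 in each, with no class reaching 9.
One more forces some class to hold 9, so 200 + 1 = 201.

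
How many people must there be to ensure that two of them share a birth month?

13

There are 12 months of the year acting as pigeonholes.
With 12 people we could place one in each, avoiding any repeat.
One more forces some class to hold 2, so 12 + 1 = 13.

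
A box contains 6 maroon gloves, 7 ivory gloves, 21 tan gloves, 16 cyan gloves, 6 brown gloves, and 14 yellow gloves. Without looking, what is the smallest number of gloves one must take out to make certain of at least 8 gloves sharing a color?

In the worst case we take at most 7 of each color, but all 6 maroon and all 6 brown (fewer than 7), giving 6 + 7 + 7 + 7 + 6 + 7 = 40.
One more glove then forces some color to 8, so 40 + 1 = 41.

41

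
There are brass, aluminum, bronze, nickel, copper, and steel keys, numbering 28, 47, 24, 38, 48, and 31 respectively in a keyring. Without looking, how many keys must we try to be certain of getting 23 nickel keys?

The worst case draws every non-nickel key first: 28 + 47 + 24 + 48 + 31 = 178.
The next 23 draws are then forced to be nickel, giving 178 + 23 = 201.

201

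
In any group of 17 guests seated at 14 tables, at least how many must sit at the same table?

2

If each of the 14 tables held at most 1, the total would be at most 14 × 1 = 14 < 17, a contradiction.
So at least one holds ⌈17/14⌉ = 2.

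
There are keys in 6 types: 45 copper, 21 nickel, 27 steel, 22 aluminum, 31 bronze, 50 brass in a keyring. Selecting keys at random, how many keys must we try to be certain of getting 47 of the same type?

In the worst case we take at most 46 of each type, but all 45 copper, all 21 nickel, all 27 steel, all 22 aluminum, and all 31 bronze (fewer than 46), giving 45 + 21 + 27 + 22 + 31 + 46 = 192.
One more key then forces some type to 47, so 192 + 1 = 193.

193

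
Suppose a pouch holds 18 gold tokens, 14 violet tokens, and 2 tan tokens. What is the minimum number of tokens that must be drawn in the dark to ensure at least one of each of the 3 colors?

33

The hardest color to obtain is tan: we could draw every other token first — 34 − 2 = 32 tokens — without a single tan one.
The next draw must be tan, so 32 + 1 = 33.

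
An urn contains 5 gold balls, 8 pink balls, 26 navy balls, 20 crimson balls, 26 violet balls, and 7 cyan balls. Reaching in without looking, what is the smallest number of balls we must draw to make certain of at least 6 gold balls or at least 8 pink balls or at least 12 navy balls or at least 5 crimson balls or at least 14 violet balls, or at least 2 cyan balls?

42

Each of the 6 colors has its own threshold; avoid all of them simultaneously.
The worst case stops just short of every target: 5 gold, 7 pink, 11 navy, 4 crimson, 13 violet, 1 cyan — 5 + 7 + 11 + 4 + 13 + 1 = 41 balls.
One more ball must push some color to its target, so 41 + 1 = 42.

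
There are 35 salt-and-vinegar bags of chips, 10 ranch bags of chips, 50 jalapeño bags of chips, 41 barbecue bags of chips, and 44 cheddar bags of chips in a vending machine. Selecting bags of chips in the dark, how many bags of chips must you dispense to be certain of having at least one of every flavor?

171

The hardest flavor to obtain is ranch: we could draw every other bag of chips first — 180 − 10 = 170 bags of chips — without a single ranch one.
The next draw must be ranch, so 170 + 1 = 171.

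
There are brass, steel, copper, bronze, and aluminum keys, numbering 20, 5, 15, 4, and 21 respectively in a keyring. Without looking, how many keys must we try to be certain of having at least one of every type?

The hardest type to obtain is bronze: we could draw every other key first — 65 − 4 = 61 keys — without a single bronze one.
The next draw must be bronze, so 61 + 1 = 62.

62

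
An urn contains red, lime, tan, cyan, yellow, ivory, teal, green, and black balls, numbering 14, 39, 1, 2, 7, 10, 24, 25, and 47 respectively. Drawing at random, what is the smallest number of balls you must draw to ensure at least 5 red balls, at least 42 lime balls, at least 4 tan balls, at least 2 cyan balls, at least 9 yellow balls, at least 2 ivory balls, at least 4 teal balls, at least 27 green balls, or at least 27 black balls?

The worst case stops just short of every target: 4 red, all 39 lime, all 1 tan, 1 cyan, all 7 yellow, 1 ivory, 3 teal, all 25 green, 26 black — 4 + 39 + 1 + 1 + 7 + 1 + 3 + 25 + 26 = 107 balls.
One more ball must push some color to its target, so 107 + 1 = 108.

108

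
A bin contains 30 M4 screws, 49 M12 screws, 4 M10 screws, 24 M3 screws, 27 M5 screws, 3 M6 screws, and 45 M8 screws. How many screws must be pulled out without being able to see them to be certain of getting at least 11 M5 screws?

The worst case draws every non-M5 screw first: 30 + 49 + 4 + 24 + 3 + 45 = 155.
The next 11 draws are then forced to be M5, giving 155 + 11 = 166.

166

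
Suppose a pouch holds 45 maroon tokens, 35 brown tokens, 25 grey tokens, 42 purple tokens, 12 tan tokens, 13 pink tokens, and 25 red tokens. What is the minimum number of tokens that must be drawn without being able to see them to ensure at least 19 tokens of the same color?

116

Treat the 7 colors as pigeonholes.
In the worst case we take at most 18 of each color, but all 12 tan and all 13 pink (fewer than 18), giving 18 + 18 + 18 + 18 + 12 + 13 + 18 = 115.
One more token then forces some color to 19, so 115 + 1 = 116.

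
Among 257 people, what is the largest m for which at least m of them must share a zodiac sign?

22

The 257 people fall into 12 zodiac signs.
If each of the 12 zodiac signs held at most 21, the total would be at most 12 × 21 = 252 < 257, a contradiction.
So at least one holds ⌈257/12⌉ = 22.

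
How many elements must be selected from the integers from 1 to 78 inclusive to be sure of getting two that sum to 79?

40

Partition {1, …, 78} into 39 pairs: {1,78}, {2,77}, …, {39,40}.
Choosing 39 integers — say the integers 1 through 39 — takes one from each pair and avoids the property.
Choosing 40 forces two into the same pair by pigeonhole, and those sum to 79. So 40.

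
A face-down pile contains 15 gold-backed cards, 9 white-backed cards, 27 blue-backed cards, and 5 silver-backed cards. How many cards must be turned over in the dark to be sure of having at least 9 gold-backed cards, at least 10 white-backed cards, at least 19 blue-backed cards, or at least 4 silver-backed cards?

The worst case stops just short of every target: 8 gold-backed, 9 white-backed, 18 blue-backed, 3 silver-backed — 8 + 9 + 18 + 3 = 38 cards.
One more card must push some back color to its target, so 38 + 1 = 39.

39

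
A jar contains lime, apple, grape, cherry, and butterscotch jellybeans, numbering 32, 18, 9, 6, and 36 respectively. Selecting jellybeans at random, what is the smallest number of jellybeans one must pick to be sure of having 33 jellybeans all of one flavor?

In the worst case we take at most 32 of each flavor, but all 18 apple, all 9 grape, and all 6 cherry (fewer than 32), giving 32 + 18 + 9 + 6 + 32 = 97.
One more jellybean then forces some flavor to 33, so 97 + 1 = 98.

98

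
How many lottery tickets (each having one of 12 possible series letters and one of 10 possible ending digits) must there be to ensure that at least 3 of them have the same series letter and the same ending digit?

There are 12 × 10 = 120 (series letter, ending digit) combinations acting as pigeonholes.
With 120 × 2 = 240 lottery tickets we could place exactly 2 in each, with no (series letter, ending digit) pair reaching 3.
One more forces some (series letter, ending digit) pair to hold 3, so 240 + 1 = 241.

241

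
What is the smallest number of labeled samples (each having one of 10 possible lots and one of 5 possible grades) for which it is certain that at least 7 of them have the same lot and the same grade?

301

There are 10 × 5 = 50 (lot, grade) combinations acting as pigeonholes.
With 50 × 6 = 300 labeled samples we could place exactly 6 in each, with no (lot, grade) pair reaching 7.
One more forces some (lot, grade) pair to hold 7, so 300 + 1 = 301.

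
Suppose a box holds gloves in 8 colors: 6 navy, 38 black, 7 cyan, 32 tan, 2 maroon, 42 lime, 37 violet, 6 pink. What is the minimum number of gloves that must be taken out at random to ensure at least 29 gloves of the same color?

In the worst case we take at most 28 of each color, but all 6 navy, all 7 cyan, all 2 maroon, and all 6 pink (fewer than 28), giving 6 + 28 + 7 + 28 + 2 + 28 + 28 + 6 = 133.
One more glove then forces some color to 29, so 133 + 1 = 134.

134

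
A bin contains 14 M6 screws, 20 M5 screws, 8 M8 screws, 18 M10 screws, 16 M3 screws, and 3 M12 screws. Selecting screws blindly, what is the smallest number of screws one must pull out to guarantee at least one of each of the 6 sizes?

The hardest size to obtain is M12: we could draw every other screw first — 79 − 3 = 76 screws — without a single M12 one.
The next draw must be M12, so 76 + 1 = 77.

77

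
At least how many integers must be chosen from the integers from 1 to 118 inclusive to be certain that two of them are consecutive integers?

60

Partition {1, …, 118} into 59 pairs: {1,2}, {3,4}, …, {117,118}.
Choosing 59 integers — say the 59 even numbers 2, 4, …, 118 — takes one from each pair and avoids the property.
Choosing 60 forces two into the same pair by pigeonhole, and those are consecutive. So 60.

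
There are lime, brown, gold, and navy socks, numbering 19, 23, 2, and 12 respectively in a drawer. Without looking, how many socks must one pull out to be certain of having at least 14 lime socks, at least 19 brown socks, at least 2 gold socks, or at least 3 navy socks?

The worst case stops just short of every target: 13 lime, 18 brown, 1 gold, 2 navy — 13 + 18 + 1 + 2 = 34 socks.
One more sock must push some color to its target, so 34 + 1 = 35.

35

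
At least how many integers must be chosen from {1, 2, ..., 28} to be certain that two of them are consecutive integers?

15

Partition {1, …, 28} into 14 pairs: {1,2}, {3,4}, …, {27,28}.
Choosing 14 integers — say the 14 even numbers 2, 4, …, 28 — takes one from each pair and avoids the property.
Choosing 15 forces two into the same pair by pigeonhole, and those are consecutive. So 15.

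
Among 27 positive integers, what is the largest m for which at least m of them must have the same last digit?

3

There are 10 possible last digits, which serve as the pigeonholes.
If each of the 10 possible last digits held at most 2, the total would be at most 10 × 2 = 20 < 27, a contradiction.
So at least one holds ⌈27/10⌉ = 3.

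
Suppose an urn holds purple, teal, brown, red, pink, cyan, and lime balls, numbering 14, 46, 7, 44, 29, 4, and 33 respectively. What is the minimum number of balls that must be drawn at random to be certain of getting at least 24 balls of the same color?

Treat the 7 colors as pigeonholes.
In the worst case we take at most 23 of each color, but all 14 purple, all 7 brown, and all 4 cyan (fewer than 23), giving 14 + 23 + 7 + 23 + 23 + 4 + 23 = 117.
One more ball then forces some color to 24, so 117 + 1 = 118.

118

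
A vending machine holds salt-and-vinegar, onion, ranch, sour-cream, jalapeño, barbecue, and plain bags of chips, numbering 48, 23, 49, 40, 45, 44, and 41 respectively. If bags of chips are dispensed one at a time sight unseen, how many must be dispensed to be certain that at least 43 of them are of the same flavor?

In the worst case we take at most 42 of each flavor, but all 23 onion, all 40 sour-cream, and all 41 plain (fewer than 42), giving 42 + 23 + 42 + 40 + 42 + 42 + 41 = 272.
One more bag of chips then forces some flavor to 43, so 272 + 1 = 273.

273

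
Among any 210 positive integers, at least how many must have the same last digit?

21

There are 10 possible last digits, which serve as the pigeonholes.
If each of the 10 possible last digits held at most 20, the total would be at most 10 × 20 = 200 < 210, a contradiction.
So at least one holds ⌈210/10⌉ = 21.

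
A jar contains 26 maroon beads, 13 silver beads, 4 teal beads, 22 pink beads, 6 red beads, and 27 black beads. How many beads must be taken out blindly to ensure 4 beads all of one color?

19

The worst case takes 3 beads of each color without reaching 4 of any: 6 × 3 = 18.
The next bead must bring some color to 4, so 18 + 1 = 19.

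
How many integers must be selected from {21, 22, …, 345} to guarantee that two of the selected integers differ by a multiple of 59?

Group the integers by remainder mod 59; there are 59 residue classes, each nonempty in this range.
Choosing one from each class (59 integers) avoids any shared remainder.
One more choice must repeat a class, so two differ by a multiple of 59. Hence 59 + 1 = 60.

60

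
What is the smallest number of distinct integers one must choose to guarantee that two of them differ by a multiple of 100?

Use the pigeonhole principle on residue classes: two integers differ by a multiple of 100 exactly when they share a remainder mod 100.
There are 100 residue classes mod 100, so 100 integers can all lie in distinct classes.
One more integer must repeat a residue, giving a difference divisible by 100. So n = 100 + 1 = 101.

101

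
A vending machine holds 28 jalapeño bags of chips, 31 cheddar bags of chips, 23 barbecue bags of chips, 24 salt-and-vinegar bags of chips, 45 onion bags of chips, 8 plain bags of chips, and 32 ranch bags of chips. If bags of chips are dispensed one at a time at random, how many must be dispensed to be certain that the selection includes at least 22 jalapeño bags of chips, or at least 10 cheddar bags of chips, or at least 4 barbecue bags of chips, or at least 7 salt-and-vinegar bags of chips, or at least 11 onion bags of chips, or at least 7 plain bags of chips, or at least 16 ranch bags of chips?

71

The worst case stops just short of every target: 21 jalapeño, 9 cheddar, 3 barbecue, 6 salt-and-vinegar, 10 onion, 6 plain, 15 ranch — 21 + 9 + 3 + 6 + 10 + 6 + 15 = 70 bags of chips.
One more bag of chips must push some flavor to its target, so 70 + 1 = 71.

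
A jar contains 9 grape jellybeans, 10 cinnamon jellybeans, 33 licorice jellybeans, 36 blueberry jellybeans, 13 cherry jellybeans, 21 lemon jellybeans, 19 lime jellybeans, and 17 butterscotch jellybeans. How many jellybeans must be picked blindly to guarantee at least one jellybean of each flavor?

The hardest flavor to obtain is grape: we could draw every other jellybean first — 158 − 9 = 149 jellybeans — without a single grape one.
The next draw must be grape, so 149 + 1 = 150.

150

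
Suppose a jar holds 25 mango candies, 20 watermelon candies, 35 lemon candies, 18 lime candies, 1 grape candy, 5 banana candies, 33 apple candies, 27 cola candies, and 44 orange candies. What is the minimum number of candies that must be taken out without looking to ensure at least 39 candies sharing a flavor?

203

Treat the 9 flavors as pigeonholes.
In the worst case we take at most 38 of each flavor, but all 25 mango, all 20 watermelon, all 35 lemon, all 18 lime, all 1 grape, all 5 banana, all 33 apple, and all 27 cola (fewer than 38), giving 25 + 20 + 35 + 18 + 1 + 5 + 33 + 27 + 38 = 202.
One more candy then forces some flavor to 39, so 202 + 1 = 203.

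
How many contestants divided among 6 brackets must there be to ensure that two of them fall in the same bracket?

7

There are 6 brackets acting as pigeonholes.
With 6 contestants we could place one in each, avoiding any repeat.
One more forces some class to hold 2, so 6 + 1 = 7.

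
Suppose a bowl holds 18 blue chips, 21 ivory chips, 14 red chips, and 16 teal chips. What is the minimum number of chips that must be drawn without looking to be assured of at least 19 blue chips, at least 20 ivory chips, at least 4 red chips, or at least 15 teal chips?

The worst case stops just short of every target: 18 blue, 19 ivory, 3 red, 14 teal — 18 + 19 + 3 + 14 = 54 chips.
One more chip must push some color to its target, so 54 + 1 = 55.

55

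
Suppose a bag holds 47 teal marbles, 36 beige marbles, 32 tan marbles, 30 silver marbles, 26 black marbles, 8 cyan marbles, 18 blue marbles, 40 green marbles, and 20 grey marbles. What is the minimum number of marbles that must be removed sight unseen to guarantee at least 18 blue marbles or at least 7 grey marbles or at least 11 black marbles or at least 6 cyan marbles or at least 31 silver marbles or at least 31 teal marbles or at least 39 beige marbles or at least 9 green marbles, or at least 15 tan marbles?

Each of the 9 colors has its own threshold; avoid all of them simultaneously.
The worst case stops just short of every target: 30 teal, all 36 beige, 14 tan, 30 silver, 10 black, 5 cyan, 17 blue, 8 green, 6 grey — 30 + 36 + 14 + 30 + 10 + 5 + 17 + 8 + 6 = 156 marbles.
One more marble must push some color to its target, so 156 + 1 = 157.

157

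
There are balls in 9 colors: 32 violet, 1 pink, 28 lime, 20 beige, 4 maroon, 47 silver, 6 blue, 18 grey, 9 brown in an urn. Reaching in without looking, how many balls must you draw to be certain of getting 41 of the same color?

In the worst case we take at most 40 of each color, but all 32 violet, all 1 pink, all 28 lime, all 20 beige, all 4 maroon, all 6 blue, all 18 grey, and all 9 brown (fewer than 40), giving 32 + 1 + 28 + 20 + 4 + 40 + 6 + 18 + 9 = 158.
One more ball then forces some color to 41, so 158 + 1 = 159.

159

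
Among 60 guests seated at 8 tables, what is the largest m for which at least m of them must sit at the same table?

8

The 60 guests fall into 8 tables.
If each of the 8 tables held at most 7, the total would be at most 8 × 7 = 56 < 60, a contradiction.
So at least one holds ⌈60/8⌉ = 8.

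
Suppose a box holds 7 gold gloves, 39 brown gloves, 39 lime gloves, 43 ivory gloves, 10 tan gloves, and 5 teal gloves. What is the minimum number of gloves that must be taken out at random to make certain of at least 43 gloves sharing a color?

In the worst case we take at most 42 of each color, but all 7 gold, all 39 brown, all 39 lime, all 10 tan, and all 5 teal (fewer than 42), giving 7 + 39 + 39 + 42 + 10 + 5 = 142.
One more glove then forces some color to 43, so 142 + 1 = 143.

143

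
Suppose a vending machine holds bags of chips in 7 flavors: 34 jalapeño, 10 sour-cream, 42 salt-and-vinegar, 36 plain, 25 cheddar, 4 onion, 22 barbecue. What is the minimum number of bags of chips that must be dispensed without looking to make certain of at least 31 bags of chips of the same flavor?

152

Treat the 7 flavors as pigeonholes.
In the worst case we take at most 30 of each flavor, but all 10 sour-cream, all 25 cheddar, all 4 onion, and all 22 barbecue (fewer than 30), giving 30 + 10 + 30 + 30 + 25 + 4 + 22 = 151.
One more bag of chips then forces some flavor to 31, so 151 + 1 = 152.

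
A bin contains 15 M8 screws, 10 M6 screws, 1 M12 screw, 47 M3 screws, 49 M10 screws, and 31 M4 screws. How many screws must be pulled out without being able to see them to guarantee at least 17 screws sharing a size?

In the worst case we take at most 16 of each size, but all 15 M8, all 10 M6, and all 1 M12 (fewer than 16), giving 15 + 10 + 1 + 16 + 16 + 16 = 74.
One more screw then forces some size to 17, so 74 + 1 = 75.

75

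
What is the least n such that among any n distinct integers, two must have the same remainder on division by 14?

15

Two integers differ by a multiple of 14 exactly when they share a remainder mod 14.
There are 14 residue classes mod 14, so 14 integers can all lie in distinct classes.
One more integer must repeat a residue, giving a difference divisible by 14. So n = 14 + 1 = 15.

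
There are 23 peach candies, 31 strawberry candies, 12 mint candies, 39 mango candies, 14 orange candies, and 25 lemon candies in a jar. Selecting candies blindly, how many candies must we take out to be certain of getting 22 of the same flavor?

111

In the worst case we take at most 21 of each flavor, but all 12 mint and all 14 orange (fewer than 21), giving 21 + 21 + 12 + 21 + 14 + 21 = 110.
One more candy then forces some flavor to 22, so 110 + 1 = 111.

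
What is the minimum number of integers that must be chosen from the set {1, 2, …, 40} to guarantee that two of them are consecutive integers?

21

Partition {1, …, 40} into 20 pairs: {1,2}, {3,4}, …, {39,40}.
Choosing 20 integers — say the 20 even numbers 2, 4, …, 40 — takes one from each pair and avoids the property.
Choosing 21 forces two into the same pair by pigeonhole, and those are consecutive. So 21.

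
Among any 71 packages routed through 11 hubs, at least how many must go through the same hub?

7

The 71 packages fall into 11 hubs.
If each of the 11 hubs held at most 6, the total would be at most 11 × 6 = 66 < 71, a contradiction.
So at least one holds ⌈71/11⌉ = 7.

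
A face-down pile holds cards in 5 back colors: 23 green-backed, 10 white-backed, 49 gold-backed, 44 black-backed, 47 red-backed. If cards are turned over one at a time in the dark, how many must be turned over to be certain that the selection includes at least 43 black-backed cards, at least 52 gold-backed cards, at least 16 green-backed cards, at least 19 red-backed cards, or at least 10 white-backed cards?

134

The worst case stops just short of every target: 15 green-backed, 9 white-backed, all 49 gold-backed, 42 black-backed, 18 red-backed — 15 + 9 + 49 + 42 + 18 = 133 cards.
One more card must push some back color to its target, so 133 + 1 = 134.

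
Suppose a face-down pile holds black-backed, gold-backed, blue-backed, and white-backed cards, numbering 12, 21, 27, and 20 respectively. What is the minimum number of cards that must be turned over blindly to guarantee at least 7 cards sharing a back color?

25

The worst case takes 6 cards of each back color without reaching 7 of any: 4 × 6 = 24.
The next card must bring some back color to 7, so 24 + 1 = 25.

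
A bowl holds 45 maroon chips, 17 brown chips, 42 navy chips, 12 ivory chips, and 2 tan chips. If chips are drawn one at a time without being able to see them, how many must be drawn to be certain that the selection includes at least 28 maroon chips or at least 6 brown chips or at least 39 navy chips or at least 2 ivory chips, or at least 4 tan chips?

Each of the 5 colors has its own threshold; avoid all of them simultaneously.
The worst case stops just short of every target: 27 maroon, 5 brown, 38 navy, 1 ivory, all 2 tan — 27 + 5 + 38 + 1 + 2 = 73 chips.
One more chip must push some color to its target, so 73 + 1 = 74.

74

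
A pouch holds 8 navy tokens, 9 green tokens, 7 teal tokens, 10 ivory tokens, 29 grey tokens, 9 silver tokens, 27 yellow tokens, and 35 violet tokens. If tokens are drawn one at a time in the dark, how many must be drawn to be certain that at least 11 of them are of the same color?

Treat the 8 colors as pigeonholes.
In the worst case we take at most 10 of each color, but all 8 navy, all 9 green, all 7 teal, and all 9 silver (fewer than 10), giving 8 + 9 + 7 + 10 + 10 + 9 + 10 + 10 = 73.
One more token then forces some color to 11, so 73 + 1 = 74.

74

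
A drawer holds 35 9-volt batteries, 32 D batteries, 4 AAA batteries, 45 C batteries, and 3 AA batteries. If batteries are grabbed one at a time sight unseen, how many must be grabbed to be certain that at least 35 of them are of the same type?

108

Treat the 5 types as pigeonholes.
In the worst case we take at most 34 of each type, but all 32 D, all 4 AAA, and all 3 AA (fewer than 34), giving 34 + 32 + 4 + 34 + 3 = 107.
One more battery then forces some type to 35, so 107 + 1 = 108.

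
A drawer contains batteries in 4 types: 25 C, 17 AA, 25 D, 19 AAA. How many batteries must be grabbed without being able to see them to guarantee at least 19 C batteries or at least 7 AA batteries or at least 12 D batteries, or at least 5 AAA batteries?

40

The worst case stops just short of every target: 18 C, 6 AA, 11 D, 4 AAA — 18 + 6 + 11 + 4 = 39 batteries.
One more battery must push some type to its target, so 39 + 1 = 40.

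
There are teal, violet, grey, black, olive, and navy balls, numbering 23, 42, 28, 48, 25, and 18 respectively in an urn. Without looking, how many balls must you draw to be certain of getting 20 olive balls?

179

The worst case draws every non-olive ball first: 23 + 42 + 28 + 48 + 18 = 159.
The next 20 draws are then forced to be olive, giving 159 + 20 = 179.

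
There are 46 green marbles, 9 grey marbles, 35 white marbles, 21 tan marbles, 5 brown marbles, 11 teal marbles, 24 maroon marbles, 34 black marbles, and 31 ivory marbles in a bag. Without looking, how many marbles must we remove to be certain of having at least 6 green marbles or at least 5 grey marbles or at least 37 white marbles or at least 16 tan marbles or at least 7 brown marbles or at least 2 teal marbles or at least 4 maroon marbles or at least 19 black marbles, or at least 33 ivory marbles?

Each of the 9 colors has its own threshold; avoid all of them simultaneously.
The worst case stops just short of every target: 5 green, 4 grey, all 35 white, 15 tan, all 5 brown, 1 teal, 3 maroon, 18 black, all 31 ivory — 5 + 4 + 35 + 15 + 5 + 1 + 3 + 18 + 31 = 117 marbles.
One more marble must push some color to its target, so 117 + 1 = 118.

118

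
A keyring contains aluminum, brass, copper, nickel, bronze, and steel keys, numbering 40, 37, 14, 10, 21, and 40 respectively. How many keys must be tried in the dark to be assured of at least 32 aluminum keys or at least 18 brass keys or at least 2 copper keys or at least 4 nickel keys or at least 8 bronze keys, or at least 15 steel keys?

74

The worst case stops just short of every target: 31 aluminum, 17 brass, 1 copper, 3 nickel, 7 bronze, 14 steel — 31 + 17 + 1 + 3 + 7 + 14 = 73 keys.
One more key must push some type to its target, so 73 + 1 = 74.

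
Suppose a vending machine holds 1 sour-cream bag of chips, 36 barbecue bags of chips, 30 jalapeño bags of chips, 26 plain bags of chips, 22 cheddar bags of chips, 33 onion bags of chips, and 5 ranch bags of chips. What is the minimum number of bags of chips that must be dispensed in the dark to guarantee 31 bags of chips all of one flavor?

145

In the worst case we take at most 30 of each flavor, but all 1 sour-cream, all 26 plain, all 22 cheddar, and all 5 ranch (fewer than 30), giving 1 + 30 + 30 + 26 + 22 + 30 + 5 = 144.
One more bag of chips then forces some flavor to 31, so 144 + 1 = 145.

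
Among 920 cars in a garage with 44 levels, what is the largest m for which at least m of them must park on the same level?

If each of the 44 levels held at most 20, the total would be at most 44 × 20 = 880 < 920, a contradiction.
So at least one holds ⌈920/44⌉ = 21.

21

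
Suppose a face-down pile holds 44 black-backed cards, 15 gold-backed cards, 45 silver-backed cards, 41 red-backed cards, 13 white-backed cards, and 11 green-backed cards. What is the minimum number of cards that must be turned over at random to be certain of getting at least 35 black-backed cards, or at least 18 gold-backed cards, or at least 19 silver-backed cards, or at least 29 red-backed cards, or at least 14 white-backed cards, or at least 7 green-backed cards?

115

The worst case stops just short of every target: 34 black-backed, all 15 gold-backed, 18 silver-backed, 28 red-backed, 13 white-backed, 6 green-backed — 34 + 15 + 18 + 28 + 13 + 6 = 114 cards.
One more card must push some back color to its target, so 114 + 1 = 115.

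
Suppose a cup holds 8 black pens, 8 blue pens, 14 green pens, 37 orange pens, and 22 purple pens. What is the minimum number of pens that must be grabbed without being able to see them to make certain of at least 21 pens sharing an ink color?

Treat the 5 ink colors as pigeonholes.
In the worst case we take at most 20 of each ink color, but all 8 black, all 8 blue, and all 14 green (fewer than 20), giving 8 + 8 + 14 + 20 + 20 = 70.
One more pen then forces some ink color to 21, so 70 + 1 = 71.

71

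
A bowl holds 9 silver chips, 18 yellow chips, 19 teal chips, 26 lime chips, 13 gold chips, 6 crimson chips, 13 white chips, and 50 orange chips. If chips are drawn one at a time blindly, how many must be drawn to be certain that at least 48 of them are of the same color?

In the worst case we take at most 47 of each color, but all 9 silver, all 18 yellow, all 19 teal, all 26 lime, all 13 gold, all 6 crimson, and all 13 white (fewer than 47), giving 9 + 18 + 19 + 26 + 13 + 6 + 13 + 47 = 151.
One more chip then forces some color to 48, so 151 + 1 = 152.

152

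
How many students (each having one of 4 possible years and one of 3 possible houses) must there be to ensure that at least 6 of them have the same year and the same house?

There are 4 × 3 = 12 (year, house) combinations acting as pigeonholes.
With 12 × 5 = 60 students we could place exactly 5 in each, with no (year, house) pair reaching 6.
One more forces some (year, house) pair to hold 6, so 60 + 1 = 61.

61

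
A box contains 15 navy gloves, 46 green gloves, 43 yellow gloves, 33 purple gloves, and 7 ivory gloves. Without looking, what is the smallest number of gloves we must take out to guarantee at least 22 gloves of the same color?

86

In the worst case we take at most 21 of each color, but all 15 navy and all 7 ivory (fewer than 21), giving 15 + 21 + 21 + 21 + 7 = 85.
One more glove then forces some color to 22, so 85 + 1 = 86.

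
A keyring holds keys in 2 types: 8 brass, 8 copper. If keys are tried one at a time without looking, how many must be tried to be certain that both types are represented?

The hardest type to obtain is brass: we could draw every other key first — 16 − 8 = 8 keys — without a single brass one.
The next draw must be brass, so 8 + 1 = 9.

9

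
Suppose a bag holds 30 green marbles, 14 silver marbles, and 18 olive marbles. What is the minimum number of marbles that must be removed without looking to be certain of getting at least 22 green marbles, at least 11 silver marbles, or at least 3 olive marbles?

The worst case stops just short of every target: 21 green, 10 silver, 2 olive — 21 + 10 + 2 = 33 marbles.
One more marble must push some color to its target, so 33 + 1 = 34.

34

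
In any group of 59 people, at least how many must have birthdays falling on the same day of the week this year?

9

The 59 people fall into 7 days of the week.
If each of the 7 days of the week held at most 8, the total would be at most 7 × 8 = 56 < 59, a contradiction.
So at least one holds ⌈59/7⌉ = 9.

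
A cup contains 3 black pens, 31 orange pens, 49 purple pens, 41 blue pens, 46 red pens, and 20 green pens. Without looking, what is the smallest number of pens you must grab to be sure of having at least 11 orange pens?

To avoid orange pens as long as possible, exhaust the other 5 ink colors first.
The worst case draws every non-orange pen first: 3 + 49 + 41 + 46 + 20 = 159.
The next 11 draws are then forced to be orange, giving 159 + 11 = 170.

170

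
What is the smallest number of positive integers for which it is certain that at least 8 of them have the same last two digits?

There are 100 possible two-digit endings acting as pigeonholes.
With 100 × 7 = 700 positive integers we could place exactly 7 in each, with no class reaching 8.
One more forces some class to hold 8, so 700 + 1 = 701.

701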